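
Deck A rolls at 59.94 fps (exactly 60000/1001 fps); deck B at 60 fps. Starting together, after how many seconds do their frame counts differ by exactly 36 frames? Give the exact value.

The gap grows by |60 − 60000/1001| = 60/1001 frames per second.
Time for a 36-frame gap: 36 ÷ (60/1001) = 600.6 s.

600.6 seconds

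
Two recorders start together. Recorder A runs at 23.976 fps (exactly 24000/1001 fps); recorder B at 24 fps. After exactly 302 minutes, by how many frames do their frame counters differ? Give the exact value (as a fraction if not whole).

302 min = 18120 s.
A emits 24000/1001 × 18120 = 434880000/1001 frames; B emits 24 × 18120 = 434880.
Difference = 434880/1001 frames (≈ 434.4456); B is ahead of A.

434880/1001 frames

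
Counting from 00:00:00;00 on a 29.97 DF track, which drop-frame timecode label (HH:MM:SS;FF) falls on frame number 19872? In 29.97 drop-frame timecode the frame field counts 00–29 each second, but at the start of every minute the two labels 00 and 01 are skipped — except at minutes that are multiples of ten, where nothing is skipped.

Ten DF minutes hold 17982 frames, so frame 19872 lies in block 1 (frames 17982–35963) with 1890 frames into that block.
The block's first minute is 1800 frames and the rest 1798 each; 1890 frames reaches minute 1, so 1 × 18 + 1 × 2 = 20 labels have been skipped so far.
Adding those back, label number 19872 + 20 = 19892 at 30 labels/s is 663 s + 2 f = 0 h 11 min 3 s frame 2, i.e. 00:11:03;02.

00:11:03;02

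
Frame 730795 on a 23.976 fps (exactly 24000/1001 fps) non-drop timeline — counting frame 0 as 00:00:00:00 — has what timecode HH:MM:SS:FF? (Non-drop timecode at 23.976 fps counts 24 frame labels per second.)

08:27:29:19

730795 ÷ 24 = 30449 full seconds, remainder 19 frames.
30449 s = 8 h 27 min 29 s.
Timecode: 08:27:29:19.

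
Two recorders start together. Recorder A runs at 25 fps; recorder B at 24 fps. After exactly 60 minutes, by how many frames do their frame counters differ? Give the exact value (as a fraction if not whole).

3600 frames

60 min = 3600 s.
A emits 25 × 3600 = 90000 frames; B emits 24 × 3600 = 86400.
Difference = 3600 frames; B is behind A.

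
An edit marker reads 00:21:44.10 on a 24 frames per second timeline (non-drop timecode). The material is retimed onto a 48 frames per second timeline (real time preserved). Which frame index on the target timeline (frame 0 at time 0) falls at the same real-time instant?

Source frame index: (0×3600 + 21×60 + 44) × 24 + 10 = 31306.
Real time: 31306 / (24) = 15653/12 s.
Target frame: (15653/12) × (48) = 62612.

frame 62612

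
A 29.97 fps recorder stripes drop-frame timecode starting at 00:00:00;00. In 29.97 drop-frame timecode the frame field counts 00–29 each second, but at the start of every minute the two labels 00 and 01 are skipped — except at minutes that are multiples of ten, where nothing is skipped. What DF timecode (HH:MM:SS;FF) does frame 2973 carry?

00:01:39;05

Ten DF minutes hold 17982 frames, so frame 2973 lies in block 0 (frames 0–17981) with 2973 frames into that block.
The block's first minute is 1800 frames and the rest 1798 each; 2973 frames reaches minute 1, so 0 × 18 + 1 × 2 = 2 labels have been skipped so far.
Adding those back, label number 2973 + 2 = 2975 at 30 labels/s is 99 s + 5 f = 0 h 1 min 39 s frame 5, i.e. 00:01:39;05.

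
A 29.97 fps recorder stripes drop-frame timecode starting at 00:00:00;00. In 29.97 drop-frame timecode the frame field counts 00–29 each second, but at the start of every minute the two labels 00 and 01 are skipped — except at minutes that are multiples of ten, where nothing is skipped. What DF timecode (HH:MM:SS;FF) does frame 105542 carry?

00:58:41;18

Each 10-minute DF block holds 10 × 60 × 30 − 9 × 2 = 17982 frames. 105542 ÷ 17982 → 5 full blocks, remainder 15632.
Within the partial block the first minute is 1800 frames and each further minute 1798, so 8 further minute boundaries passed. Total skipped labels = 18 × 5 + 2 × 8 = 106.
Non-drop label index = 105542 + 106 = 105648; at 30 labels/s that is 00:58:41:18, i.e. DF 00:58:41;18.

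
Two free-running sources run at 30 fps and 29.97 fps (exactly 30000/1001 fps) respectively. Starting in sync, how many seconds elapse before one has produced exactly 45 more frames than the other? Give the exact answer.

1501.5 seconds

The gap grows by |30000/1001 − 30| = 30/1001 frames per second.
Time for a 45-frame gap: 45 ÷ (30/1001) = 1501.5 s.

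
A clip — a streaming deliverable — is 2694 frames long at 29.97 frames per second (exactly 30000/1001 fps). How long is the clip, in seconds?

89.8898 seconds

Running time = 2694 / (30000/1001) = 89.8898 s.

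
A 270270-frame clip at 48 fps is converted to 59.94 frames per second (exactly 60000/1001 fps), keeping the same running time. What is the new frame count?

Target frames = source frames × (target rate / source rate) = 270270 × (60000/1001)/(48) = 270270 × 1250/1001 = 337500.

337500 frames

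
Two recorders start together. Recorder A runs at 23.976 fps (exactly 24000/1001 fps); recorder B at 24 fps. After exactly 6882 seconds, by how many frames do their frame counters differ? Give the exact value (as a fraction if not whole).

165168/1001 frames

A emits 24000/1001 × 6882 = 165168000/1001 frames; B emits 24 × 6882 = 165168.
Difference = 165168/1001 frames (≈ 165.0030); B is ahead of A.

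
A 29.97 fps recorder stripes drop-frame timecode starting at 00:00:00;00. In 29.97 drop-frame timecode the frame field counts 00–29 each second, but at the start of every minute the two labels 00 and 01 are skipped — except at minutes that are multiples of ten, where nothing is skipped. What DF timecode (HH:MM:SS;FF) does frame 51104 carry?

Ten DF minutes hold 17982 frames, so frame 51104 lies in block 2 (frames 35964–53945) with 15140 frames into that block.
The block's first minute is 1800 frames and the rest 1798 each; 15140 frames reaches minute 8, so 2 × 18 + 8 × 2 = 52 labels have been skipped so far.
Adding those back, label number 51104 + 52 = 51156 at 30 labels/s is 1705 s + 6 f = 0 h 28 min 25 s frame 6, i.e. 00:28:25;06.

00:28:25;06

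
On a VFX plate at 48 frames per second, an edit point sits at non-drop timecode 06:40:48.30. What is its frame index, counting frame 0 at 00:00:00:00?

Total seconds to the label: (6 × 3600 + 40 × 60 + 48) = 24048.
Frame index = 24048 × 48 + 30 = 1154334.

1154334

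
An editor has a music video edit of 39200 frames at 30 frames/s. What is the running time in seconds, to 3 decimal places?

Running time = 39200 × 1/30 = 3920/3 s ≈ 1306.667 s.

1306.667 seconds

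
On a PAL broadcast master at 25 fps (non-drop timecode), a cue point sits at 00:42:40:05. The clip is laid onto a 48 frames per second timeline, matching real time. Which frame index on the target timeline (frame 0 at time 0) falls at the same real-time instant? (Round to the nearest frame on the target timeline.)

frame 122890

Source frame index: (0×3600 + 42×60 + 40) × 25 + 5 = 64005.
Real time: 64005 / (25) = 12801/5 s.
Target frame: (12801/5) × (48) = 614448/5 ≈ 122889.600 → 122890.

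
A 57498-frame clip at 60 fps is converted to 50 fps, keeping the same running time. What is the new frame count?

47915 frames

Target frames = source frames × (target rate / source rate) = 57498 × (50)/(60) = 57498 × 5/6 = 47915.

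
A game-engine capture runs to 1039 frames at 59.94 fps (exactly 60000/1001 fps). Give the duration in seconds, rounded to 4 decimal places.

Running time = 1039 × 1001/60000 = 1040039/60000 s ≈ 17.3340 s.

17.3340 seconds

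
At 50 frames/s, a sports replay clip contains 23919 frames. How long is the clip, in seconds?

Running time = 23919 / (50) = 478.38 s.

478.38 seconds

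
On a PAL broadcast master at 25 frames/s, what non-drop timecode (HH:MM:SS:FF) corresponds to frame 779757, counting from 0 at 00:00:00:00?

779757 ÷ 25 = 31190 full seconds, remainder 7 frames.
31190 s = 8 h 39 min 50 s.
Timecode: 08:39:50:07.

08:39:50:07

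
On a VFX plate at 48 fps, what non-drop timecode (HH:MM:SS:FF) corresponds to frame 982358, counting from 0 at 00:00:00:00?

982358 ÷ 48 = 20465 full seconds, remainder 38 frames.
20465 s = 5 h 41 min 5 s.
Timecode: 05:41:05:38.

05:41:05:38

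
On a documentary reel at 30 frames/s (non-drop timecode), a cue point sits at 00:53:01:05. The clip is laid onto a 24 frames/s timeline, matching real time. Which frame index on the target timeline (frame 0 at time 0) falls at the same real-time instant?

Source frame index: (0×3600 + 53×60 + 1) × 30 + 5 = 95435.
Real time: 95435 / (30) = 19087/6 s.
Target frame: (19087/6) × (24) = 76348.

frame 76348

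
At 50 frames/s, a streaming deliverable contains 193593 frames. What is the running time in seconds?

Running time = 193593 / (50) = 3871.86 s.

3871.86 seconds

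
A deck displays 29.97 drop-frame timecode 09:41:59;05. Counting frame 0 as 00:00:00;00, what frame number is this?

1046529

Complete 10-minute blocks: 58, each 17982 frames → 1042956.
Remaining 1 whole minute in the current block: 1800 + 0 × 1798 = 1800 frames.
Within the current minute: 59 × 30 + 5 − 2 = 1773 (labels ;00/;01 skipped at this minute). Total = 1042956 + 1800 + 1773 = 1046529.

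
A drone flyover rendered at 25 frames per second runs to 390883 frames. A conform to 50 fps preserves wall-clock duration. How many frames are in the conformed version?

Target frames = source frames × (target rate / source rate) = 390883 × (50)/(25) = 390883 × 2 = 781766.

781766 frames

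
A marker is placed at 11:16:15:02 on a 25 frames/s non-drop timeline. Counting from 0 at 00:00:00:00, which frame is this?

1014377

Total seconds to the label: (11 × 3600 + 16 × 60 + 15) = 40575.
Frame index = 40575 × 25 + 2 = 1014377.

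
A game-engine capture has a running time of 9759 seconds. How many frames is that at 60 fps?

585540 frames

Frames = 9759 × 60 = 585540.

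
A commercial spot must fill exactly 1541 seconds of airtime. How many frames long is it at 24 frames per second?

Frames = 1541 × 24 = 36984.

36984 frames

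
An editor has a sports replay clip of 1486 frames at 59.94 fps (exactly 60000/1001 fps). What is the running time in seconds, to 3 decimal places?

Running time = 1486 × 1001/60000 = 743743/30000 s ≈ 24.791 s.

24.791 seconds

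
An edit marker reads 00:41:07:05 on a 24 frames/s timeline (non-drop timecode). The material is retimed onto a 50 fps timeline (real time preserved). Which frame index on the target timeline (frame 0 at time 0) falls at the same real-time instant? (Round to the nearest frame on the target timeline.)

Source frame index: (0×3600 + 41×60 + 7) × 24 + 5 = 59213.
Real time: 59213 / (24) = 59213/24 s.
Target frame: (59213/24) × (50) = 1480325/12 ≈ 123360.417 → 123360.

frame 123360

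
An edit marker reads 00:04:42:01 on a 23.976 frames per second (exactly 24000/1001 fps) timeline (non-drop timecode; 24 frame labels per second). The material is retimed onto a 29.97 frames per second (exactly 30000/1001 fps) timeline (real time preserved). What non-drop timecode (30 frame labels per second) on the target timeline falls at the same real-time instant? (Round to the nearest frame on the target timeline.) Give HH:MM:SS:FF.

Source frame index: (0×3600 + 4×60 + 42) × 24 + 1 = 6769.
Real time: 6769 / (24000/1001) = 6775769/24000 s.
Target frame: (6775769/24000) × (30000/1001) = 33845/4 ≈ 8461.250 → 8461.
At 30 labels/s: frame 8461 → 00:04:42:01.

00:04:42:01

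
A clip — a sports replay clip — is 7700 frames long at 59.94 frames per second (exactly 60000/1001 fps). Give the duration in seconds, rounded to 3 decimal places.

Running time = 7700 × 1001/60000 = 77077/600 s ≈ 128.462 s.

128.462 seconds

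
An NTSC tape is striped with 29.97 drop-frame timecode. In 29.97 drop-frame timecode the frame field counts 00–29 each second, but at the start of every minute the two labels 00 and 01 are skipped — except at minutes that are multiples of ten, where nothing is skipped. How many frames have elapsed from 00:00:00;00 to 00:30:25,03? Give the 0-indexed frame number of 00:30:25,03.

As if non-drop at 30 labels/s: (0 × 3600 + 30 × 60 + 25) × 30 + 3 = 54753.
Minute boundaries passed: 30; those not divisible by 10: 30 − 3 = 27; dropped labels = 2 × 27 = 54.
Actual frame index = 54753 − 54 = 54699.

54699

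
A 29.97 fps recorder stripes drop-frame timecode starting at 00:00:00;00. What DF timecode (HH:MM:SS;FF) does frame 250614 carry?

02:19:22;06

Ten DF minutes hold 17982 frames, so frame 250614 lies in block 13 (frames 233766–251747) with 16848 frames into that block.
The block's first minute is 1800 frames and the rest 1798 each; 16848 frames reaches minute 9, so 13 × 18 + 9 × 2 = 252 labels have been skipped so far.
Adding those back, label number 250614 + 252 = 250866 at 30 labels/s is 8362 s + 6 f = 2 h 19 min 22 s frame 6, i.e. 02:19:22;06.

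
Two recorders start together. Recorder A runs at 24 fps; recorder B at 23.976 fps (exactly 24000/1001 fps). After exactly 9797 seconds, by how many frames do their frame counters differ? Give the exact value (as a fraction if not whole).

A emits 24 × 9797 = 235128 frames; B emits 24000/1001 × 9797 = 235128000/1001.
Difference = 235128/1001 frames (≈ 234.8931); B is behind A.

235128/1001 frames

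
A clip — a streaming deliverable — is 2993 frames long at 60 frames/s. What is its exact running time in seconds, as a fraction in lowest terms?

2993/60 seconds

Running time = 2993 ÷ (60) = 2993 × 1/60 = 2993/60 s.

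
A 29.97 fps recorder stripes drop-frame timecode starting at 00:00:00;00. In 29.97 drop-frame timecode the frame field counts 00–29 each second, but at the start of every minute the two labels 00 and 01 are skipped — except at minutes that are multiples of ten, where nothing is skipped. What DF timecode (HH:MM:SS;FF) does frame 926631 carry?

08:35:18;19

Ten DF minutes hold 17982 frames, so frame 926631 lies in block 51 (frames 917082–935063) with 9549 frames into that block.
The block's first minute is 1800 frames and the rest 1798 each; 9549 frames reaches minute 5, so 51 × 18 + 5 × 2 = 928 labels have been skipped so far.
Adding those back, label number 926631 + 928 = 927559 at 30 labels/s is 30918 s + 19 f = 8 h 35 min 18 s frame 19, i.e. 08:35:18;19.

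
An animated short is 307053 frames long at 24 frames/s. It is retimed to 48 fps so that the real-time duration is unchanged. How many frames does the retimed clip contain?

614106 frames

Target frames = source frames × (target rate / source rate) = 307053 × (48)/(24) = 307053 × 2 = 614106.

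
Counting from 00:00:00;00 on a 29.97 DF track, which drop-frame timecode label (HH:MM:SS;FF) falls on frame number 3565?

00:01:58;27

Each 10-minute DF block holds 10 × 60 × 30 − 9 × 2 = 17982 frames. 3565 ÷ 17982 → 0 full blocks, remainder 3565.
Within the partial block the first minute is 1800 frames and each further minute 1798, so 1 further minute boundary passed. Total skipped labels = 18 × 0 + 2 × 1 = 2.
Non-drop label index = 3565 + 2 = 3567; at 30 labels/s that is 00:01:58:27, i.e. DF 00:01:58;27.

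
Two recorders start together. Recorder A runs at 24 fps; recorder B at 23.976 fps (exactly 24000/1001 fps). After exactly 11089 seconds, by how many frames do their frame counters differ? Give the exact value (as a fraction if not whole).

A emits 24 × 11089 = 266136 frames; B emits 24000/1001 × 11089 = 20472000/77.
Difference = 20472/77 frames (≈ 265.8701); B is behind A.

20472/77 frames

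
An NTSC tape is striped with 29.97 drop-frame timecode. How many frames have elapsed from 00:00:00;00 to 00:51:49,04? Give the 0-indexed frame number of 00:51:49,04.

93182

As if non-drop at 30 labels/s: (0 × 3600 + 51 × 60 + 49) × 30 + 4 = 93274.
Minute boundaries passed: 51; those not divisible by 10: 51 − 5 = 46; dropped labels = 2 × 46 = 92.
Actual frame index = 93274 − 92 = 93182.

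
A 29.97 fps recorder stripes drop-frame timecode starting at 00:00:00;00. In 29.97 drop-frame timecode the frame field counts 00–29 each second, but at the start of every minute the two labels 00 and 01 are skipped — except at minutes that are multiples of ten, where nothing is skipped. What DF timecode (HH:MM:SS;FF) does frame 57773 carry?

00:32:07;21

Ten DF minutes hold 17982 frames, so frame 57773 lies in block 3 (frames 53946–71927) with 3827 frames into that block.
The block's first minute is 1800 frames and the rest 1798 each; 3827 frames reaches minute 2, so 3 × 18 + 2 × 2 = 58 labels have been skipped so far.
Adding those back, label number 57773 + 58 = 57831 at 30 labels/s is 1927 s + 21 f = 0 h 32 min 7 s frame 21, i.e. 00:32:07;21.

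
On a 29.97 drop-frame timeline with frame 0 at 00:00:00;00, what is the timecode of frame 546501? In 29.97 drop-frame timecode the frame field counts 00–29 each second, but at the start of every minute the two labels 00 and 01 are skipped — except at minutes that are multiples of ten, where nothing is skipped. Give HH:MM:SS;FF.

Each 10-minute DF block holds 10 × 60 × 30 − 9 × 2 = 17982 frames. 546501 ÷ 17982 → 30 full blocks, remainder 7041.
Within the partial block the first minute is 1800 frames and each further minute 1798, so 3 further minute boundaries passed. Total skipped labels = 18 × 30 + 2 × 3 = 546.
Non-drop label index = 546501 + 546 = 547047; at 30 labels/s that is 05:03:54:27, i.e. DF 05:03:54;27.

05:03:54;27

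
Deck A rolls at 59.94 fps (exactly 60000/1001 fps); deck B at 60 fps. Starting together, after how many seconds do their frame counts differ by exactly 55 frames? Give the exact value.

11011/12 seconds

The gap grows by |60 − 60000/1001| = 60/1001 frames per second.
Time for a 55-frame gap: 55 ÷ (60/1001) = 11011/12 s.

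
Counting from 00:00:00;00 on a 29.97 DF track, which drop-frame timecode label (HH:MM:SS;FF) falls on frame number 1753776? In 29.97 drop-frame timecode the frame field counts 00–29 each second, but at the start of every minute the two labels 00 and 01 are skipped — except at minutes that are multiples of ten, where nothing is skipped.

Ten DF minutes hold 17982 frames, so frame 1753776 lies in block 97 (frames 1744254–1762235) with 9522 frames into that block.
The block's first minute is 1800 frames and the rest 1798 each; 9522 frames reaches minute 5, so 97 × 18 + 5 × 2 = 1756 labels have been skipped so far.
Adding those back, label number 1753776 + 1756 = 1755532 at 30 labels/s is 58517 s + 22 f = 16 h 15 min 17 s frame 22, i.e. 16:15:17;22.

16:15:17;22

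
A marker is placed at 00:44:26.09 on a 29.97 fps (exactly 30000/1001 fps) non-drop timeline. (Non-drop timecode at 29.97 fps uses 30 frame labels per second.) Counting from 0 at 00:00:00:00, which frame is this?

Total seconds to the label: (0 × 3600 + 44 × 60 + 26) = 2666.
Frame index = 2666 × 30 + 9 = 79989.

frame 79989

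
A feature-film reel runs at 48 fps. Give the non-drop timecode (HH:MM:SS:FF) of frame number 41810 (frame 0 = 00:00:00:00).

41810 ÷ 48 = 871 full seconds, remainder 2 frames.
871 s = 0 h 14 min 31 s.
Timecode: 00:14:31:02.

00:14:31:02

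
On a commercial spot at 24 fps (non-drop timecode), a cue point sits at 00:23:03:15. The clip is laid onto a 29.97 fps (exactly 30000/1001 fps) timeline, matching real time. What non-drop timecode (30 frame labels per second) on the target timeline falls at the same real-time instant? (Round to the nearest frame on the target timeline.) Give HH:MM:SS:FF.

00:23:02:07

Source frame index: (0×3600 + 23×60 + 3) × 24 + 15 = 33207.
Real time: 33207 / (24) = 11069/8 s.
Target frame: (11069/8) × (30000/1001) = 41508750/1001 ≈ 41467.283 → 41467.
At 30 labels/s: frame 41467 → 00:23:02:07.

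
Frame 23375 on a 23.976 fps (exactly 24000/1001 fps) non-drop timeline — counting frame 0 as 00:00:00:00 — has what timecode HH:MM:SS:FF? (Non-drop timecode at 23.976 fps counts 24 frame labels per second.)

00:16:13:23

23375 ÷ 24 = 973 full seconds, remainder 23 frames.
973 s = 0 h 16 min 13 s.
Timecode: 00:16:13:23.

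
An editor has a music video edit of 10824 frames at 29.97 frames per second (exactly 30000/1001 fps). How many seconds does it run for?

Running time = 10824 / (30000/1001) = 361.1608 s.

361.1608 seconds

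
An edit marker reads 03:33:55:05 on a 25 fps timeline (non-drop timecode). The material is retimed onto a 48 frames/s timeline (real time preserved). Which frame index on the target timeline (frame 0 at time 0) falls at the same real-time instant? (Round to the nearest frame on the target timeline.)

Source frame index: (3×3600 + 33×60 + 55) × 25 + 5 = 320880.
Real time: 320880 / (25) = 64176/5 s.
Target frame: (64176/5) × (48) = 3080448/5 ≈ 616089.600 → 616090.

frame 616090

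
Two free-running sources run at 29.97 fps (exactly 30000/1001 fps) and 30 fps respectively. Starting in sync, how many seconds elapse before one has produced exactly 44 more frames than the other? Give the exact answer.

The gap grows by |30 − 30000/1001| = 30/1001 frames per second.
Time for a 44-frame gap: 44 ÷ (30/1001) = 22022/15 s.

22022/15 seconds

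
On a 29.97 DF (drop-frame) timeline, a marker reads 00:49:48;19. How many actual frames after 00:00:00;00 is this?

89569

Complete 10-minute blocks: 4, each 17982 frames → 71928.
Remaining 9 whole minutes in the current block: 1800 + 8 × 1798 = 16184 frames.
Within the current minute: 48 × 30 + 19 − 2 = 1457 (labels ;00/;01 skipped at this minute). Total = 71928 + 16184 + 1457 = 89569.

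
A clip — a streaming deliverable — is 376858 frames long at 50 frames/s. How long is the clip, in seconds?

7537.16 seconds

Running time = 376858 / (50) = 7537.16 s.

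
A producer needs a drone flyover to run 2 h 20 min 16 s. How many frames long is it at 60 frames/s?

504960 frames

2 h 20 min 16 s = 8416 s.
Frames = 8416 × 60 = 504960.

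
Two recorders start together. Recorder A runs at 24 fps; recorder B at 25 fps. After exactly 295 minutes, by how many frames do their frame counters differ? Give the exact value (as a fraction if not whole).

295 min = 17700 s.
A emits 24 × 17700 = 424800 frames; B emits 25 × 17700 = 442500.
Difference = 17700 frames; B is ahead of A.

17700 frames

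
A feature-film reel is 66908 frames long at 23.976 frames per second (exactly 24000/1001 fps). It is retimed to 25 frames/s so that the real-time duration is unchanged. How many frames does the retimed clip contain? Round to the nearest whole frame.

69766 frames

Frames at target rate = 66908 × (25) / (24000/1001) = 16743727/240 ≈ 69765.529.
Nearest whole frame: 69766.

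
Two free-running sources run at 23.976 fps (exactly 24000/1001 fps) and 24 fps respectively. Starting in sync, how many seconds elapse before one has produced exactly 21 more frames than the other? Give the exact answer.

875.875 seconds

The gap grows by |24 − 24000/1001| = 24/1001 frames per second.
Time for a 21-frame gap: 21 ÷ (24/1001) = 875.875 s.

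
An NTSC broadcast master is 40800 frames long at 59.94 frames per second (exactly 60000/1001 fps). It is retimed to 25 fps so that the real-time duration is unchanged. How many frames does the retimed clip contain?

17017 frames

Target frames = source frames × (target rate / source rate) = 40800 × (25)/(60000/1001) = 40800 × 1001/2400 = 17017.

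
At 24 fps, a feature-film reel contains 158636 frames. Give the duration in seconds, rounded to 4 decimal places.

6609.8333 seconds

Running time = 158636 × 1/24 = 39659/6 s ≈ 6609.8333 s.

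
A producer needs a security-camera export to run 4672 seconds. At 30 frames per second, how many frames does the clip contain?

Frames = 4672 × 30 = 140160.

140160 frames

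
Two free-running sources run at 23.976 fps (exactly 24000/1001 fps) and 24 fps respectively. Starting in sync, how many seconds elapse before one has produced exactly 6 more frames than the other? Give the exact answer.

The gap grows by |24 − 24000/1001| = 24/1001 frames per second.
Time for a 6-frame gap: 6 ÷ (24/1001) = 250.25 s.

250.25 seconds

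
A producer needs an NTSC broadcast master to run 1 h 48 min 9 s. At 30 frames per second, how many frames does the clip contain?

1 h 48 min 9 s = 6489 s.
Frames = 6489 × 30 = 194670.

194670 frames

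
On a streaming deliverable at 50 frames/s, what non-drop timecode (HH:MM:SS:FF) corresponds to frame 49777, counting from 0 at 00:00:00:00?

00:16:35:27

49777 ÷ 50 = 995 full seconds, remainder 27 frames.
995 s = 0 h 16 min 35 s.
Timecode: 00:16:35:27.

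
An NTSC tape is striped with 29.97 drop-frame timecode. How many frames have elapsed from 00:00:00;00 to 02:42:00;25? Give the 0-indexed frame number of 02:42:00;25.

291333

As if non-drop at 30 labels/s: (2 × 3600 + 42 × 60 + 0) × 30 + 25 = 291625.
Minute boundaries passed: 162; those not divisible by 10: 162 − 16 = 146; dropped labels = 2 × 146 = 292.
Actual frame index = 291625 − 292 = 291333.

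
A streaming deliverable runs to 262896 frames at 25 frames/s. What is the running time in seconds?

Running time = 262896 / (25) = 10515.84 s.

10515.84 seconds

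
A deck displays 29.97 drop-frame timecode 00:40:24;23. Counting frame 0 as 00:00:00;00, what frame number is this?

72671

Complete 10-minute blocks: 4, each 17982 frames → 71928.
Remaining 0 whole minutes in the current block: 0 frames.
Within the current minute: 24 × 30 + 23 = 743. Total = 71928 + 0 + 743 = 72671.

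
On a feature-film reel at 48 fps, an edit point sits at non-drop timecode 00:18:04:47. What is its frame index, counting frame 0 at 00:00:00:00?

Total seconds to the label: (0 × 3600 + 18 × 60 + 4) = 1084.
Frame index = 1084 × 48 + 47 = 52079.

52079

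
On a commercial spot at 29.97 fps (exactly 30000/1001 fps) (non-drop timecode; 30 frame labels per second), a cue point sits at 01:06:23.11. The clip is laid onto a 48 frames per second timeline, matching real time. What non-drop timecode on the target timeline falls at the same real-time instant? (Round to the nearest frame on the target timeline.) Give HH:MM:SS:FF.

01:06:27:17

Source frame index: (1×3600 + 6×60 + 23) × 30 + 11 = 119501.
Real time: 119501 / (30000/1001) = 119620501/30000 s.
Target frame: (119620501/30000) × (48) = 119620501/625 ≈ 191392.802 → 191393.
At 48 labels/s: frame 191393 → 01:06:27:17.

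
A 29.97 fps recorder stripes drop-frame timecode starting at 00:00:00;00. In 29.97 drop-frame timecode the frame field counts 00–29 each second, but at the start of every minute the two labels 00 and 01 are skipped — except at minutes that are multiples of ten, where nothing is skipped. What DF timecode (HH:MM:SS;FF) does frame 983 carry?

Each 10-minute DF block holds 10 × 60 × 30 − 9 × 2 = 17982 frames. 983 ÷ 17982 → 0 full blocks, remainder 983.
Within the partial block the first minute is 1800 frames and each further minute 1798, so 0 further minute boundaries passed. Total skipped labels = 18 × 0 + 2 × 0 = 0.
Non-drop label index = 983 + 0 = 983; at 30 labels/s that is 00:00:32:23, i.e. DF 00:00:32;23.

00:00:32;23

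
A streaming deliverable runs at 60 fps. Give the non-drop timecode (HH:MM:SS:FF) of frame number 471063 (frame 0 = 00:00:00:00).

02:10:51:03

471063 ÷ 60 = 7851 full seconds, remainder 3 frames.
7851 s = 2 h 10 min 51 s.
Timecode: 02:10:51:03.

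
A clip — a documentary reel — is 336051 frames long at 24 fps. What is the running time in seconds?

Running time = 336051 / (24) = 14002.125 s.

14002.125 seconds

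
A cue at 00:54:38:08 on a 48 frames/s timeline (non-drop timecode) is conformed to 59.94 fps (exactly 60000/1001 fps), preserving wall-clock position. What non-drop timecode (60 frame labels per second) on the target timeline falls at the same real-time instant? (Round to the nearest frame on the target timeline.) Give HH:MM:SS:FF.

Source frame index: (0×3600 + 54×60 + 38) × 48 + 8 = 157352.
Real time: 157352 / (48) = 19669/6 s.
Target frame: (19669/6) × (60000/1001) = 15130000/77 ≈ 196493.506 → 196494.
At 60 labels/s: frame 196494 → 00:54:34:54.

00:54:34:54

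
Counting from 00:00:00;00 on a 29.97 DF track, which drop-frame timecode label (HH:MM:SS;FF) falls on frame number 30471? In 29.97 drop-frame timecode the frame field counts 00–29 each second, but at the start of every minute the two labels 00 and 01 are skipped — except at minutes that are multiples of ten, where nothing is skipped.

00:16:56;21

Ten DF minutes hold 17982 frames, so frame 30471 lies in block 1 (frames 17982–35963) with 12489 frames into that block.
The block's first minute is 1800 frames and the rest 1798 each; 12489 frames reaches minute 6, so 1 × 18 + 6 × 2 = 30 labels have been skipped so far.
Adding those back, label number 30471 + 30 = 30501 at 30 labels/s is 1016 s + 21 f = 0 h 16 min 56 s frame 21, i.e. 00:16:56;21.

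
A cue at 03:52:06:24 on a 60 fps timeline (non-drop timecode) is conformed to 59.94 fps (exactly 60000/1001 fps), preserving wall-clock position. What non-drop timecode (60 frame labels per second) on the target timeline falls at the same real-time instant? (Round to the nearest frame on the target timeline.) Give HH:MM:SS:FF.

03:51:52:29

Source frame index: (3×3600 + 52×60 + 6) × 60 + 24 = 835584.
Real time: 835584 / (60) = 69632/5 s.
Target frame: (69632/5) × (60000/1001) = 835584000/1001 ≈ 834749.251 → 834749.
At 60 labels/s: frame 834749 → 03:51:52:29.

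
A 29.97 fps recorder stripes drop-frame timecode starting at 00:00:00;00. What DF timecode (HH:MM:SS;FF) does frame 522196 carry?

04:50:23;28

Each 10-minute DF block holds 10 × 60 × 30 − 9 × 2 = 17982 frames. 522196 ÷ 17982 → 29 full blocks, remainder 718.
Within the partial block the first minute is 1800 frames and each further minute 1798, so 0 further minute boundaries passed. Total skipped labels = 18 × 29 + 2 × 0 = 522.
Non-drop label index = 522196 + 522 = 522718; at 30 labels/s that is 04:50:23:28, i.e. DF 04:50:23;28.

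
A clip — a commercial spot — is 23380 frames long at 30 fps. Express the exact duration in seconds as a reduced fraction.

Running time = 23380 ÷ (30) = 23380 × 1/30 = 2338/3 s.

2338/3 seconds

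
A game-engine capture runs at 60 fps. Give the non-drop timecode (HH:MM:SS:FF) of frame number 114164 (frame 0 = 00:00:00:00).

114164 ÷ 60 = 1902 full seconds, remainder 44 frames.
1902 s = 0 h 31 min 42 s.
Timecode: 00:31:42:44.

00:31:42:44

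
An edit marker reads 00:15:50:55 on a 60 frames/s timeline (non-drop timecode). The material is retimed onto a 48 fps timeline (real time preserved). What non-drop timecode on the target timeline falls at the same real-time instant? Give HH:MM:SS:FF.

00:15:50:44

Source frame index: (0×3600 + 15×60 + 50) × 60 + 55 = 57055.
Real time: 57055 / (60) = 11411/12 s.
Target frame: (11411/12) × (48) = 45644.
At 48 labels/s: frame 45644 → 00:15:50:44.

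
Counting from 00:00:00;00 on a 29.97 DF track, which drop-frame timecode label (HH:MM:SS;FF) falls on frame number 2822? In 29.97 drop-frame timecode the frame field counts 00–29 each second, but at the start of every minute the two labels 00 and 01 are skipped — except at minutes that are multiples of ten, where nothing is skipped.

Each 10-minute DF block holds 10 × 60 × 30 − 9 × 2 = 17982 frames. 2822 ÷ 17982 → 0 full blocks, remainder 2822.
Within the partial block the first minute is 1800 frames and each further minute 1798, so 1 further minute boundary passed. Total skipped labels = 18 × 0 + 2 × 1 = 2.
Non-drop label index = 2822 + 2 = 2824; at 30 labels/s that is 00:01:34:04, i.e. DF 00:01:34;04.

00:01:34;04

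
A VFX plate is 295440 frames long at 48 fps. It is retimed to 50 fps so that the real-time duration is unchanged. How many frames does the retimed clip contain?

Target frames = source frames × (target rate / source rate) = 295440 × (50)/(48) = 295440 × 25/24 = 307750.

307750 frames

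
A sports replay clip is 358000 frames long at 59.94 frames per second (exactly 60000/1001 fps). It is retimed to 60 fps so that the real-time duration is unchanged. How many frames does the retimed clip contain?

358358 frames

Target frames = source frames × (target rate / source rate) = 358000 × (60)/(60000/1001) = 358000 × 1001/1000 = 358358.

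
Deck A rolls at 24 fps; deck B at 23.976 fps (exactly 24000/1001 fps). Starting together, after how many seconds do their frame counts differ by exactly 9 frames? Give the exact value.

The gap grows by |24000/1001 − 24| = 24/1001 frames per second.
Time for a 9-frame gap: 9 ÷ (24/1001) = 375.375 s.

375.375 seconds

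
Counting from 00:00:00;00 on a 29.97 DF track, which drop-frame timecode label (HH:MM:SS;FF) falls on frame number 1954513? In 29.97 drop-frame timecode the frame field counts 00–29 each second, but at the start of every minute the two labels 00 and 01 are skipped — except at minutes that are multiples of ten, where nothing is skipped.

Ten DF minutes hold 17982 frames, so frame 1954513 lies in block 108 (frames 1942056–1960037) with 12457 frames into that block.
The block's first minute is 1800 frames and the rest 1798 each; 12457 frames reaches minute 6, so 108 × 18 + 6 × 2 = 1956 labels have been skipped so far.
Adding those back, label number 1954513 + 1956 = 1956469 at 30 labels/s is 65215 s + 19 f = 18 h 6 min 55 s frame 19, i.e. 18:06:55;19.

18:06:55;19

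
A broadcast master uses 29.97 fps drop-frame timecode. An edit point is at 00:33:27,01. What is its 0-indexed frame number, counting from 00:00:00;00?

As if non-drop at 30 labels/s: (0 × 3600 + 33 × 60 + 27) × 30 + 1 = 60211.
Minute boundaries passed: 33; those not divisible by 10: 33 − 3 = 30; dropped labels = 2 × 30 = 60.
Actual frame index = 60211 − 60 = 60151.

60151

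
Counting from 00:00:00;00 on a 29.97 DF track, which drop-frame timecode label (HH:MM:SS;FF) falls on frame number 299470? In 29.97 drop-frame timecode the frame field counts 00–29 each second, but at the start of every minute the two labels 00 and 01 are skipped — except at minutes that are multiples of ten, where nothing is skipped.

Each 10-minute DF block holds 10 × 60 × 30 − 9 × 2 = 17982 frames. 299470 ÷ 17982 → 16 full blocks, remainder 11758.
Within the partial block the first minute is 1800 frames and each further minute 1798, so 6 further minute boundaries passed. Total skipped labels = 18 × 16 + 2 × 6 = 300.
Non-drop label index = 299470 + 300 = 299770; at 30 labels/s that is 02:46:32:10, i.e. DF 02:46:32;10.

02:46:32;10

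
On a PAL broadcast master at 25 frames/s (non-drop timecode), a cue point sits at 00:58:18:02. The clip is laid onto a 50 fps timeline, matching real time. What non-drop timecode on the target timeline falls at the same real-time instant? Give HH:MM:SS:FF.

00:58:18:04

Source frame index: (0×3600 + 58×60 + 18) × 25 + 2 = 87452.
Real time: 87452 / (25) = 87452/25 s.
Target frame: (87452/25) × (50) = 174904.
At 50 labels/s: frame 174904 → 00:58:18:04.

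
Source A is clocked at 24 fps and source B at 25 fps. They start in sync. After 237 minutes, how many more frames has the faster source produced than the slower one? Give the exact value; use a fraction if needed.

237 min = 14220 s.
A emits 24 × 14220 = 341280 frames; B emits 25 × 14220 = 355500.
Difference = 14220 frames; B is ahead of A.

14220 frames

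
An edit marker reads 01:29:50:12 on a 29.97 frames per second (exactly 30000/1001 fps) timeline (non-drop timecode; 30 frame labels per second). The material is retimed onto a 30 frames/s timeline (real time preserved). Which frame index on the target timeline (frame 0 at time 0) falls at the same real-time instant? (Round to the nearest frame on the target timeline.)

frame 161874

Source frame index: (1×3600 + 29×60 + 50) × 30 + 12 = 161712.
Real time: 161712 / (30000/1001) = 3372369/625 s.
Target frame: (3372369/625) × (30) = 20234214/125 ≈ 161873.712 → 161874.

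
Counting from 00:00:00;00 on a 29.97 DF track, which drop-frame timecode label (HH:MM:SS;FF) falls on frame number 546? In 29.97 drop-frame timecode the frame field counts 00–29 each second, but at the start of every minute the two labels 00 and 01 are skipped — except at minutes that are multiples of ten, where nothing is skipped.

00:00:18;06

Each 10-minute DF block holds 10 × 60 × 30 − 9 × 2 = 17982 frames. 546 ÷ 17982 → 0 full blocks, remainder 546.
Within the partial block the first minute is 1800 frames and each further minute 1798, so 0 further minute boundaries passed. Total skipped labels = 18 × 0 + 2 × 0 = 0.
Non-drop label index = 546 + 0 = 546; at 30 labels/s that is 00:00:18:06, i.e. DF 00:00:18;06.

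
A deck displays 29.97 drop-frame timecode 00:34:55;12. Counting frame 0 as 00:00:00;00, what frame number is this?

Complete 10-minute blocks: 3, each 17982 frames → 53946.
Remaining 4 whole minutes in the current block: 1800 + 3 × 1798 = 7194 frames.
Within the current minute: 55 × 30 + 12 − 2 = 1660 (labels ;00/;01 skipped at this minute). Total = 53946 + 7194 + 1660 = 62800.

62800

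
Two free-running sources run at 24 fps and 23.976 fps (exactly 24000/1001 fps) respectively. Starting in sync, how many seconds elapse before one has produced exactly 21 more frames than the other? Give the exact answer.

875.875 seconds

The gap grows by |24000/1001 − 24| = 24/1001 frames per second.
Time for a 21-frame gap: 21 ÷ (24/1001) = 875.875 s.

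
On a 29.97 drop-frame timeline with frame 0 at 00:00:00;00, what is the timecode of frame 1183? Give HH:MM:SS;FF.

00:00:39;13

Each 10-minute DF block holds 10 × 60 × 30 − 9 × 2 = 17982 frames. 1183 ÷ 17982 → 0 full blocks, remainder 1183.
Within the partial block the first minute is 1800 frames and each further minute 1798, so 0 further minute boundaries passed. Total skipped labels = 18 × 0 + 2 × 0 = 0.
Non-drop label index = 1183 + 0 = 1183; at 30 labels/s that is 00:00:39:13, i.e. DF 00:00:39;13.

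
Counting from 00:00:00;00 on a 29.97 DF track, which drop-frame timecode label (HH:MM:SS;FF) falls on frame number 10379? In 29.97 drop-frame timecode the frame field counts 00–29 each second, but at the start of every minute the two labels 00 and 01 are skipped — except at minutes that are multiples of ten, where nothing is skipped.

00:05:46;09

Each 10-minute DF block holds 10 × 60 × 30 − 9 × 2 = 17982 frames. 10379 ÷ 17982 → 0 full blocks, remainder 10379.
Within the partial block the first minute is 1800 frames and each further minute 1798, so 5 further minute boundaries passed. Total skipped labels = 18 × 0 + 2 × 5 = 10.
Non-drop label index = 10379 + 10 = 10389; at 30 labels/s that is 00:05:46:09, i.e. DF 00:05:46;09.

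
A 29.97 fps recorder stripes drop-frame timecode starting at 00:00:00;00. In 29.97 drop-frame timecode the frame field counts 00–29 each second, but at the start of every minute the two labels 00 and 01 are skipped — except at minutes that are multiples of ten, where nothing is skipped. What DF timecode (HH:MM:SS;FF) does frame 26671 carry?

Ten DF minutes hold 17982 frames, so frame 26671 lies in block 1 (frames 17982–35963) with 8689 frames into that block.
The block's first minute is 1800 frames and the rest 1798 each; 8689 frames reaches minute 4, so 1 × 18 + 4 × 2 = 26 labels have been skipped so far.
Adding those back, label number 26671 + 26 = 26697 at 30 labels/s is 889 s + 27 f = 0 h 14 min 49 s frame 27, i.e. 00:14:49;27.

00:14:49;27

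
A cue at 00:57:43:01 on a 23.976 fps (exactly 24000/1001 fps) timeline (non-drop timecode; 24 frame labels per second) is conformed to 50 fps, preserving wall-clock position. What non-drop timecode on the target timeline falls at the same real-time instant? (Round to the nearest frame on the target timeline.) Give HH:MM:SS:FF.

00:57:46:25

Source frame index: (0×3600 + 57×60 + 43) × 24 + 1 = 83113.
Real time: 83113 / (24000/1001) = 83196113/24000 s.
Target frame: (83196113/24000) × (50) = 83196113/480 ≈ 173325.235 → 173325.
At 50 labels/s: frame 173325 → 00:57:46:25.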